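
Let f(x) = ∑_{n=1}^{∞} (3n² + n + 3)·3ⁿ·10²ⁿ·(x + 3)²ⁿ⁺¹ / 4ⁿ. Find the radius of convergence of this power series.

R = √3/15

Ratio test: |a_{n+1}/a_n| = [(3(n+1)² + (n+1) + 3)/(3n² + n + 3)] · 3·100/4 → 75 as n → ∞.
Successive powers of (x + 3) differ by 2, so the series converges when |x + 3|² · 75 < 1, i.e. |x + 3| < √(1/75). So R = √3/15.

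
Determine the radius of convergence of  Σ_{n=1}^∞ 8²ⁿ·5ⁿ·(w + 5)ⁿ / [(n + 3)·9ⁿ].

Apply the ratio test: |a_{n+1}| / |a_n| = [(n + 3)/((n+1) + 3)] · 64·5/9, which tends to 320/9 as n → ∞.
Hence the series converges for |w + 5| < 1/(320/9) = 9/320, so the radius of convergence is 9/320.

R = 9/320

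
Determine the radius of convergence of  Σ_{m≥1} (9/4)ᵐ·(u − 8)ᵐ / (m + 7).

R = 4/9

By the ratio test, |a_{m+1}/a_m| = [(m + 7)/((m+1) + 7)] · 9/4 → 9/4.
The series converges when 9/4 · |u − 8| < 1, giving R = 4/9.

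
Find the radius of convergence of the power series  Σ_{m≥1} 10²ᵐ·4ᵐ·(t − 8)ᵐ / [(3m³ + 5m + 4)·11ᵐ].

The ratio of consecutive coefficients is [(3m³ + 5m + 4)/(3(m+1)³ + 5(m+1) + 4)] · 100·4/11 → 400/11.
Convergence for |t − 8| · 400/11 < 1, i.e. |t − 8| < 11/400. So R = 11/400.

R = 11/400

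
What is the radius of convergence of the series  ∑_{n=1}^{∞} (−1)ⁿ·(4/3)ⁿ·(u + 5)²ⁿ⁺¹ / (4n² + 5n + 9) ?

Apply the ratio test: |a_{n+1}| / |a_n| = [(4n² + 5n + 9)/(4(n+1)² + 5(n+1) + 9)] · 4/3, which tends to 4/3 as n → ∞.
Successive powers of (u + 5) differ by 2, so the series converges when |u + 5|² · 4/3 < 1, i.e. |u + 5| < √(3/4). So R = √3/2.

R = √3/2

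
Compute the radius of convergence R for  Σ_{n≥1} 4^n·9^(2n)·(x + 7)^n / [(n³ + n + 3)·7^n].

R = 7/324

Ratio test: |a_{n+1}/a_n| = [(n³ + n + 3)/((n+1)³ + (n+1) + 3)] · 4·81/7 → 324/7 as n → ∞.
Convergence for |x + 7| · 324/7 < 1, i.e. |x + 7| < 7/324. So R = 7/324.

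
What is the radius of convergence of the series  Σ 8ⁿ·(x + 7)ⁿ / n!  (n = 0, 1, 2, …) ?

Ratio test: |a_{n+1}/a_n| = 8 · 1/(n+1) → 0 as n → ∞.
The ratio tends to 0 regardless of x, hence R = ∞.

R = ∞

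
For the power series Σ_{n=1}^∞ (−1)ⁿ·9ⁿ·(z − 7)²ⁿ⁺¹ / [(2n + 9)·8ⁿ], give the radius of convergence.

By the ratio test, |a_{n+1}/a_n| = [(2n + 9)/(2(n+1) + 9)] · 9/8 → 9/8.
Since the exponent of (z − 7) increases by 2 each term, convergence requires |z − 7|² < 8/9, hence R = 2√2/3.

R = 2√2/3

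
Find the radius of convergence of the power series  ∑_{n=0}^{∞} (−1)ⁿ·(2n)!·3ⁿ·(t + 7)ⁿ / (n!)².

R = 1/12

By the ratio test, |a_{n+1}/a_n| = (2n+1)·(2n+2)/(n+1)² · 3 → 12.
Thus R = 1/(12) = 1/12.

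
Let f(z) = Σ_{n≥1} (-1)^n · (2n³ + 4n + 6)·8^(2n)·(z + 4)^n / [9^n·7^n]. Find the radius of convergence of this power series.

R = 63/64

Apply the ratio test: |a_{n+1}| / |a_n| = [(2(n+1)³ + 4(n+1) + 6)/(2n³ + 4n + 6)] · 64/(9·7), which tends to 64/63 as n → ∞.
Convergence for |z + 4| · 64/63 < 1, i.e. |z + 4| < 63/64. So R = 63/64.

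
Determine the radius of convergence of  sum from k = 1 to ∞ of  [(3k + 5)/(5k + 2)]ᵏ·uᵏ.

R = 5/3

By the Cauchy root test, |a_k|^(1/k) = (3k + 5)/(5k + 2) → 3/5.
The series converges when 3/5 · |u| < 1, giving R = 5/3.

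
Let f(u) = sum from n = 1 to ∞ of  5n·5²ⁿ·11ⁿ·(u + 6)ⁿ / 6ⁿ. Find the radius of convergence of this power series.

Apply the ratio test: |a_{n+1}| / |a_n| = [5(n+1)/5n] · 25·11/6, which tends to 275/6 as n → ∞.
Thus R = 1/(275/6) = 6/275.

R = 6/275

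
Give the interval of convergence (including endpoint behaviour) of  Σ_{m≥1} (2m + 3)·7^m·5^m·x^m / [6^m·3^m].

Apply the ratio test: |a_{m+1}| / |a_m| = [(2(m+1) + 3)/(2m + 3)] · 7·5/(6·3), which tends to 35/18 as m → ∞.
Convergence for |x| · 35/18 < 1, i.e. |x| < 18/35. So R = 18/35.
At x = 18/35: the terms do not tend to 0, so the series diverges.
Endpoint x = -18/35: the terms do not tend to 0, so the series diverges.

(-18/35, 18/35)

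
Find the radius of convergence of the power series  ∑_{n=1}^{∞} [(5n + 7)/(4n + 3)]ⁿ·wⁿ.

By the Cauchy root test, |a_n|^(1/n) = (5n + 7)/(4n + 3) → 5/4.
Hence the series converges for |w| < 1/(5/4) = 4/5, so the radius of convergence is 4/5.

R = 4/5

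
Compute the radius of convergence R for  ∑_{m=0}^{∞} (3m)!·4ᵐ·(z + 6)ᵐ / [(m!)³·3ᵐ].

R = 1/36

Ratio test: |a_{m+1}/a_m| = (3m+1)·(3m+2)·(3m+3)/(m+1)³ · 4/3 → 36 as m → ∞.
Thus R = 1/(36) = 1/36.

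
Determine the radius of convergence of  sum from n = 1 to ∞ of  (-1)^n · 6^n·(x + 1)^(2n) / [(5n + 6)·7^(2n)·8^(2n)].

The ratio of consecutive coefficients is [(5n + 6)/(5(n+1) + 6)] · 6/(49·64) → 3/1568.
Since the exponent of (x + 1) increases by 2 each term, convergence requires |x + 1|² < 1568/3, hence R = 28√6/3.

R = 28√6/3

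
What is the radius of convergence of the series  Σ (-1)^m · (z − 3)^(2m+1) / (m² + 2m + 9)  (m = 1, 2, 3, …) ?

By the ratio test, |a_{m+1}/a_m| = (m² + 2m + 9)/((m+1)² + 2(m+1) + 9) → 1.
Since the exponent of (z − 3) increases by 2 each term, convergence requires |z − 3|² < 1, hence R = 1.

R = 1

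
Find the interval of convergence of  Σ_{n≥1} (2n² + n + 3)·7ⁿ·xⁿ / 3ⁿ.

(-3/7, 3/7)

Ratio test: |a_{n+1}/a_n| = [(2(n+1)² + (n+1) + 3)/(2n² + n + 3)] · 7/3 → 7/3 as n → ∞.
The series converges when 7/3 · |x| < 1, giving R = 3/7.
Check x = 3/7: the n-th term does not approach 0; divergence by the term test.
When x = -3/7, the n-th term does not approach 0; divergence by the term test.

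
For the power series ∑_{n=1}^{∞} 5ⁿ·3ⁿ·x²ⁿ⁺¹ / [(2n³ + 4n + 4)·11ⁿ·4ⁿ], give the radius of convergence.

Apply the ratio test: |a_{n+1}| / |a_n| = [(2n³ + 4n + 4)/(2(n+1)³ + 4(n+1) + 4)] · 5·3/(11·4), which tends to 15/44 as n → ∞.
Successive powers of x differ by 2, so the series converges when |x|² · 15/44 < 1, i.e. |x| < √(44/15). So R = 2√165/15.

R = 2√165/15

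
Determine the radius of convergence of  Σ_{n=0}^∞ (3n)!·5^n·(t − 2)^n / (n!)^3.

Apply the ratio test: |a_{n+1}| / |a_n| = (3n+1)·(3n+2)·(3n+3)/(n+1)³ · 5, which tends to 135 as n → ∞.
The series converges when 135 · |t − 2| < 1, giving R = 1/135.

R = 1/135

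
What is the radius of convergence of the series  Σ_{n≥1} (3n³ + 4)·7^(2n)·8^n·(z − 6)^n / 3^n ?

Apply the ratio test: |a_{n+1}| / |a_n| = [(3(n+1)³ + 4)/(3n³ + 4)] · 49·8/3, which tends to 392/3 as n → ∞.
Thus R = 1/(392/3) = 3/392.

R = 3/392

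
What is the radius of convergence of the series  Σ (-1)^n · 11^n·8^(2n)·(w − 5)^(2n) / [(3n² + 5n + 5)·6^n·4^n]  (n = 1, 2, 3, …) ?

R = √66/44

The ratio of consecutive coefficients is [(3n² + 5n + 5)/(3(n+1)² + 5(n+1) + 5)] · 11·64/(6·4) → 88/3.
Successive powers of (w − 5) differ by 2, so the series converges when |w − 5|² · 88/3 < 1, i.e. |w − 5| < √(3/88). So R = √66/44.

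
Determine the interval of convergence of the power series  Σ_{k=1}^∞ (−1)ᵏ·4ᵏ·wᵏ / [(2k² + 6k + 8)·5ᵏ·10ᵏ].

[-25/2, 25/2]

Ratio test: |a_{k+1}/a_k| = [(2k² + 6k + 8)/(2(k+1)² + 6(k+1) + 8)] · 4/(5·10) → 2/25 as k → ∞.
Thus R = 1/(2/25) = 25/2.
When w = 25/2, the series is dominated by a constant times Σ 1/k², which converges (p = 2 > 1).
When w = -25/2, absolute convergence follows by limit comparison with Σ 1/k².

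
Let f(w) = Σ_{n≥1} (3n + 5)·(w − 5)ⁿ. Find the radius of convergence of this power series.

R = 1

Ratio test: |a_{n+1}/a_n| = (3(n+1) + 5)/(3n + 5) → 1 as n → ∞.
Hence R = 1.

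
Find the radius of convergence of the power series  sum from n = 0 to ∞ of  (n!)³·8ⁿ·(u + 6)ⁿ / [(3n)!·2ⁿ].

The ratio of consecutive coefficients is (n+1)³/[(3n+1)·(3n+2)·(3n+3)] · 8/2 → 4/27.
Thus R = 1/(4/27) = 27/4.

R = 27/4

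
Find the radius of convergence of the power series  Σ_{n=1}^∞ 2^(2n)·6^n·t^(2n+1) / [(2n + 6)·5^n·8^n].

Ratio test: |a_{n+1}/a_n| = [(2n + 6)/(2(n+1) + 6)] · 4·6/(5·8) → 3/5 as n → ∞.
Since the exponent of t increases by 2 each term, convergence requires |t|² < 5/3, hence R = √15/3.

R = √15/3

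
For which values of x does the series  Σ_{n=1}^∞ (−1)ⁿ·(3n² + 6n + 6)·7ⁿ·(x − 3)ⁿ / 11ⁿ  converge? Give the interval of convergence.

Ratio test: |a_{n+1}/a_n| = [(3(n+1)² + 6(n+1) + 6)/(3n² + 6n + 6)] · 7/11 → 7/11 as n → ∞.
The series converges when 7/11 · |x − 3| < 1, giving R = 11/7.
At x = 32/7: the terms do not tend to 0, so the series diverges.
At x = 10/7: the terms do not tend to 0, so the series diverges.

(10/7, 32/7)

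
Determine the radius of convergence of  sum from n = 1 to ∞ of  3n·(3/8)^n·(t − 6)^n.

R = 8/3

By the ratio test, |a_{n+1}/a_n| = [3(n+1)/3n] · 3/8 → 3/8.
Convergence for |t − 6| · 3/8 < 1, i.e. |t − 6| < 8/3. So R = 8/3.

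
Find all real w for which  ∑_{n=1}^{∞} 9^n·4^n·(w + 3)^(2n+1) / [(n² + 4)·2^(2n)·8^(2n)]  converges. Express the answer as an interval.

By the ratio test, |a_{n+1}/a_n| = [(n² + 4)/((n+1)² + 4)] · 9·4/(4·64) → 9/64.
Since the exponent of (w + 3) increases by 2 each term, convergence requires |w + 3|² < 64/9, hence R = 8/3.
At w = -1/3: the series is dominated by a constant times Σ 1/n², which converges (p = 2 > 1).
Check w = -17/3: absolute convergence follows by limit comparison with Σ 1/n².

[-17/3, -1/3]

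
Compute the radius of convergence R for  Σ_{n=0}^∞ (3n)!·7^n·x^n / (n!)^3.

R = 1/189

Ratio test: |a_{n+1}/a_n| = (3n+1)·(3n+2)·(3n+3)/(n+1)³ · 7 → 189 as n → ∞.
Convergence for |x| · 189 < 1, i.e. |x| < 1/189. So R = 1/189.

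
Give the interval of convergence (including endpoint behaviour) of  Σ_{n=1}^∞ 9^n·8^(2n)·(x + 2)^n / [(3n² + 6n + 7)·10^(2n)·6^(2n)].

[-33/4, 17/4]

Ratio test: |a_{n+1}/a_n| = [(3n² + 6n + 7)/(3(n+1)² + 6(n+1) + 7)] · 9·64/(100·36) → 4/25 as n → ∞.
The series converges when 4/25 · |x + 2| < 1, giving R = 25/4.
Endpoint x = 17/4: the terms are on the order of 1/n², so the series converges absolutely by comparison with the p-series (p = 2 > 1).
Endpoint x = -33/4: the terms are on the order of 1/n², so the series converges absolutely by comparison with the p-series (p = 2 > 1).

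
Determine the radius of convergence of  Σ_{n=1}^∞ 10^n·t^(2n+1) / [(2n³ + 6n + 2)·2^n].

Ratio test: |a_{n+1}/a_n| = [(2n³ + 6n + 2)/(2(n+1)³ + 6(n+1) + 2)] · 10/2 → 5 as n → ∞.
Successive powers of t differ by 2, so the series converges when |t|² · 5 < 1, i.e. |t| < √(1/5). So R = √5/5.

R = √5/5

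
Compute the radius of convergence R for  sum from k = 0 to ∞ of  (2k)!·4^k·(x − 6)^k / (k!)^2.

R = 1/16

The ratio of consecutive coefficients is (2k+1)·(2k+2)/(k+1)² · 4 → 16.
Convergence for |x − 6| · 16 < 1, i.e. |x − 6| < 1/16. So R = 1/16.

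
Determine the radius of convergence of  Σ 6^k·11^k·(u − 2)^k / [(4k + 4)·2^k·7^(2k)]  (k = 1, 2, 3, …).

R = 49/33

The ratio of consecutive coefficients is [(4k + 4)/(4(k+1) + 4)] · 6·11/(2·49) → 33/49.
Hence the series converges for |u − 2| < 1/(33/49) = 49/33, so the radius of convergence is 49/33.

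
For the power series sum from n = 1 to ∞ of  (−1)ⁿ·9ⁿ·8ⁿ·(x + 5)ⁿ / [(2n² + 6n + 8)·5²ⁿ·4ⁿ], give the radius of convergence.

R = 25/18

The ratio of consecutive coefficients is [(2n² + 6n + 8)/(2(n+1)² + 6(n+1) + 8)] · 9·8/(25·4) → 18/25.
Hence the series converges for |x + 5| < 1/(18/25) = 25/18, so the radius of convergence is 25/18.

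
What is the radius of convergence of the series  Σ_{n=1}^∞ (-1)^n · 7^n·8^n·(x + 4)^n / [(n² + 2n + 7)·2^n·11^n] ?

R = 11/28

Apply the ratio test: |a_{n+1}| / |a_n| = [(n² + 2n + 7)/((n+1)² + 2(n+1) + 7)] · 7·8/(2·11), which tends to 28/11 as n → ∞.
The series converges when 28/11 · |x + 4| < 1, giving R = 11/28.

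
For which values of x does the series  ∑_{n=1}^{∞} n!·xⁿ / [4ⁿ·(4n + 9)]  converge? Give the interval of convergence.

By the ratio test, |a_{n+1}/a_n| = (n+1) · 1/4 · (4n + 9)/(4(n+1) + 9) → ∞.
The ratio grows without bound, so the series diverges whenever x ≠ 0; it converges only at x = 0. R = 0.

{0}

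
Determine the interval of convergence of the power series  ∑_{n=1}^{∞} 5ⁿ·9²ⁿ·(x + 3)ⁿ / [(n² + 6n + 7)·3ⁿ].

[-406/135, -404/135]

The ratio of consecutive coefficients is [(n² + 6n + 7)/((n+1)² + 6(n+1) + 7)] · 5·81/3 → 135.
Convergence for |x + 3| · 135 < 1, i.e. |x + 3| < 1/135. So R = 1/135.
When x = -404/135, the terms are on the order of 1/n², so the series converges absolutely by comparison with the p-series (p = 2 > 1).
At x = -406/135: the terms are on the order of 1/n², so the series converges absolutely by comparison with the p-series (p = 2 > 1).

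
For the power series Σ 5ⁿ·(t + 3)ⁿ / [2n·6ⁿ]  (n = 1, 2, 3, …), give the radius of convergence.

R = 6/5

Ratio test: |a_{n+1}/a_n| = [2n/2(n+1)] · 5/6 → 5/6 as n → ∞.
Hence the series converges for |t + 3| < 1/(5/6) = 6/5, so the radius of convergence is 6/5.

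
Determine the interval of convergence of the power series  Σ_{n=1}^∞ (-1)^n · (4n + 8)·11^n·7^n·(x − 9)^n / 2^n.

(691/77, 695/77)

Ratio test: |a_{n+1}/a_n| = [(4(n+1) + 8)/(4n + 8)] · 11·7/2 → 77/2 as n → ∞.
Convergence for |x − 9| · 77/2 < 1, i.e. |x − 9| < 2/77. So R = 2/77.
At x = 695/77: the terms have absolute value of order n, which does not tend to 0, so the series diverges by the divergence test.
When x = 691/77, the n-th term does not approach 0; divergence by the term test.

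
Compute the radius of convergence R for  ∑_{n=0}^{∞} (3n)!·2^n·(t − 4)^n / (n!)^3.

The ratio of consecutive coefficients is (3n+1)·(3n+2)·(3n+3)/(n+1)³ · 2 → 54.
Thus R = 1/(54) = 1/54.

R = 1/54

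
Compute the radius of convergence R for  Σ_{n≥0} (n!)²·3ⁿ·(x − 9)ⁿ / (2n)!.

R = 4/3

Apply the ratio test: |a_{n+1}| / |a_n| = (n+1)²/[(2n+1)·(2n+2)] · 3, which tends to 3/4 as n → ∞.
Convergence for |x − 9| · 3/4 < 1, i.e. |x − 9| < 4/3. So R = 4/3.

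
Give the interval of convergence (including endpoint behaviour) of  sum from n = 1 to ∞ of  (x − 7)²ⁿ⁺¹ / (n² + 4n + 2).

Ratio test: |a_{n+1}/a_n| = (n² + 4n + 2)/((n+1)² + 4(n+1) + 2) → 1 as n → ∞.
Successive powers of (x − 7) differ by 2, so the series converges when |x − 7|² · 1 < 1, i.e. |x − 7| < √(1) = 1. So R = 1.
Check x = 8: the series is dominated by a constant times Σ 1/n², which converges (p = 2 > 1).
Endpoint x = 6: absolute convergence follows by limit comparison with Σ 1/n².

[6, 8]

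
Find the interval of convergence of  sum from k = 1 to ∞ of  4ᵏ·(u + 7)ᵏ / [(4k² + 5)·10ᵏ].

Apply the ratio test: |a_{k+1}| / |a_k| = [(4k² + 5)/(4(k+1)² + 5)] · 4/10, which tends to 2/5 as k → ∞.
Thus R = 1/(2/5) = 5/2.
Endpoint u = -9/2: absolute convergence follows by limit comparison with Σ 1/k².
Check u = -19/2: the series is dominated by a constant times Σ 1/k², which converges (p = 2 > 1).

[-19/2, -9/2]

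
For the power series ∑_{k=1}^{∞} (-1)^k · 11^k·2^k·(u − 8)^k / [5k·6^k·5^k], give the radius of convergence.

The ratio of consecutive coefficients is [5k/5(k+1)] · 11·2/(6·5) → 11/15.
The series converges when 11/15 · |u − 8| < 1, giving R = 15/11.

R = 15/11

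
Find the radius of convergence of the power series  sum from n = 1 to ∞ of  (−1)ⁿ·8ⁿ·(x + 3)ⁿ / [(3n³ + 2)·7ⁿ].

R = 7/8

By the ratio test, |a_{n+1}/a_n| = [(3n³ + 2)/(3(n+1)³ + 2)] · 8/7 → 8/7.
Thus R = 1/(8/7) = 7/8.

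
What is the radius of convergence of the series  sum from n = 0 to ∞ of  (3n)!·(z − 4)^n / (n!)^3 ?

R = 1/27

Ratio test: |a_{n+1}/a_n| = (3n+1)·(3n+2)·(3n+3)/(n+1)³ → 27 as n → ∞.
The series converges when 27 · |z − 4| < 1, giving R = 1/27.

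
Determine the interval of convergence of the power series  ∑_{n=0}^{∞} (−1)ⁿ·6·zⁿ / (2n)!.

Ratio test: |a_{n+1}/a_n| = 6/6 · 1/[(2n+1)·(2n+2)] → 0 as n → ∞.
Since the limit is 0 < 1 for every z, the series converges on all of ℝ and R = ∞.

(−∞, ∞)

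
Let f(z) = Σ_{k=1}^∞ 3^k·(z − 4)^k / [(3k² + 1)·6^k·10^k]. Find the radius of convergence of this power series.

Ratio test: |a_{k+1}/a_k| = [(3k² + 1)/(3(k+1)² + 1)] · 3/(6·10) → 1/20 as k → ∞.
The series converges when 1/20 · |z − 4| < 1, giving R = 20.

R = 20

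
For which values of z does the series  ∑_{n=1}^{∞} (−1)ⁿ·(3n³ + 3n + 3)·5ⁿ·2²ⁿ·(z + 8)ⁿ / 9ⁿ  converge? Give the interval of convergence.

(-169/20, -151/20)

The ratio of consecutive coefficients is [(3(n+1)³ + 3(n+1) + 3)/(3n³ + 3n + 3)] · 5·4/9 → 20/9.
Convergence for |z + 8| · 20/9 < 1, i.e. |z + 8| < 9/20. So R = 9/20.
At z = -151/20: the n-th term does not approach 0; divergence by the term test.
At z = -169/20: the terms have absolute value of order n³, which does not tend to 0, so the series diverges by the divergence test.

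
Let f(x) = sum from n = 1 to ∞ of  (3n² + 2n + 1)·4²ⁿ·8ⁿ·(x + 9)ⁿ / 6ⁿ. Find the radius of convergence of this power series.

R = 3/64

Ratio test: |a_{n+1}/a_n| = [(3(n+1)² + 2(n+1) + 1)/(3n² + 2n + 1)] · 16·8/6 → 64/3 as n → ∞.
The series converges when 64/3 · |x + 9| < 1, giving R = 3/64.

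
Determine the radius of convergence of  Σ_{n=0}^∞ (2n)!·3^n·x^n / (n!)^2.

The ratio of consecutive coefficients is (2n+1)·(2n+2)/(n+1)² · 3 → 12.
The series converges when 12 · |x| < 1, giving R = 1/12.

R = 1/12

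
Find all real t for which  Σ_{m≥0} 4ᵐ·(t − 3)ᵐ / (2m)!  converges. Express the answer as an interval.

The ratio of consecutive coefficients is 4 · 1/[(2m+1)·(2m+2)] → 0.
The ratio tends to 0 regardless of t, hence R = ∞.

(−∞, ∞)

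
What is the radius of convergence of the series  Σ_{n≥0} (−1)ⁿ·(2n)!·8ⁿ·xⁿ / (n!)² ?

By the ratio test, |a_{n+1}/a_n| = (2n+1)·(2n+2)/(n+1)² · 8 → 32.
Hence the series converges for |x| < 1/(32) = 1/32, so the radius of convergence is 1/32.

R = 1/32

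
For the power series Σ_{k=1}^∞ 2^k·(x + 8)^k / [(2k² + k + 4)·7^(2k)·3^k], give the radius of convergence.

R = 147/2

The ratio of consecutive coefficients is [(2k² + k + 4)/(2(k+1)² + (k+1) + 4)] · 2/(49·3) → 2/147.
Hence the series converges for |x + 8| < 1/(2/147) = 147/2, so the radius of convergence is 147/2.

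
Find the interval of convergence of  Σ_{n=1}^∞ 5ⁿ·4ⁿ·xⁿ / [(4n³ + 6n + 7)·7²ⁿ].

Apply the ratio test: |a_{n+1}| / |a_n| = [(4n³ + 6n + 7)/(4(n+1)³ + 6(n+1) + 7)] · 5·4/49, which tends to 20/49 as n → ∞.
Hence the series converges for |x| < 1/(20/49) = 49/20, so the radius of convergence is 49/20.
Check x = 49/20: the series is dominated by a constant times Σ 1/n³, which converges (p = 3 > 1).
Endpoint x = -49/20: the terms are on the order of 1/n³, so the series converges absolutely by comparison with the p-series (p = 3 > 1).

[-49/20, 49/20]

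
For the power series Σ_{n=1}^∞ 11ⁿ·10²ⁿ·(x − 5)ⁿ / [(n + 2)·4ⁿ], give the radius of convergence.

R = 1/275

Ratio test: |a_{n+1}/a_n| = [(n + 2)/((n+1) + 2)] · 11·100/4 → 275 as n → ∞.
Hence the series converges for |x − 5| < 1/(275) = 1/275, so the radius of convergence is 1/275.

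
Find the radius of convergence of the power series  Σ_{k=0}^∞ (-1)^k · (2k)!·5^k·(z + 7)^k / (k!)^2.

Apply the ratio test: |a_{k+1}| / |a_k| = (2k+1)·(2k+2)/(k+1)² · 5, which tends to 20 as k → ∞.
Hence the series converges for |z + 7| < 1/(20) = 1/20, so the radius of convergence is 1/20.

R = 1/20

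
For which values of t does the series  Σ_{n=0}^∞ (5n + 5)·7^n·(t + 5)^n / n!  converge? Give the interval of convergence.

The ratio of consecutive coefficients is (5(n+1) + 5)/(5n + 5) · 7 · 1/(n+1) → 0.
The limit is 0, so the series converges for all t; R = ∞.

(−∞, ∞)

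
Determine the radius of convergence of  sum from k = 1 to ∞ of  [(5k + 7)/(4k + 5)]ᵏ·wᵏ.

R = 4/5

Applying the root test, |a_k|^(1/k) = (5k + 7)/(4k + 5) → 5/4.
Hence the series converges for |w| < 1/(5/4) = 4/5, so the radius of convergence is 4/5.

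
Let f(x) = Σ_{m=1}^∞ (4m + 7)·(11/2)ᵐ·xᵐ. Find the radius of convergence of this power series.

R = 2/11

The ratio of consecutive coefficients is [(4(m+1) + 7)/(4m + 7)] · 11/2 → 11/2.
Convergence for |x| · 11/2 < 1, i.e. |x| < 2/11. So R = 2/11.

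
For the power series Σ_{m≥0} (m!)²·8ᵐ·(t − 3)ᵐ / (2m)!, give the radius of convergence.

Apply the ratio test: |a_{m+1}| / |a_m| = (m+1)²/[(2m+1)·(2m+2)] · 8, which tends to 2 as m → ∞.
Convergence for |t − 3| · 2 < 1, i.e. |t − 3| < 1/2. So R = 1/2.

R = 1/2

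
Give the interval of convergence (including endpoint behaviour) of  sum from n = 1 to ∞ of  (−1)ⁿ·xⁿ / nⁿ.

(−∞, ∞)

Root test: |a_n|^(1/n) = 1/n → 0.
The limit is 0 for every x, so R = ∞.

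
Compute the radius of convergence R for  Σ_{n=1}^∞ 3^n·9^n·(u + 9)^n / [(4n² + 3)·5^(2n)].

R = 25/27

Ratio test: |a_{n+1}/a_n| = [(4n² + 3)/(4(n+1)² + 3)] · 3·9/25 → 27/25 as n → ∞.
The series converges when 27/25 · |u + 9| < 1, giving R = 25/27.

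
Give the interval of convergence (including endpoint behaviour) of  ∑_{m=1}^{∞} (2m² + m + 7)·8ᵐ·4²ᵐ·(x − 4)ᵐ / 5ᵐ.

By the ratio test, |a_{m+1}/a_m| = [(2(m+1)² + (m+1) + 7)/(2m² + m + 7)] · 8·16/5 → 128/5.
Hence the series converges for |x − 4| < 1/(128/5) = 5/128, so the radius of convergence is 5/128.
At x = 517/128: the terms do not tend to 0, so the series diverges.
When x = 507/128, the terms do not tend to 0, so the series diverges.

(507/128, 517/128)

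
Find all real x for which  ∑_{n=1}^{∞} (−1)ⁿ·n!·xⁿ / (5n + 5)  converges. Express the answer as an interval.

{0}

The ratio of consecutive coefficients is (n+1) · (5n + 5)/(5(n+1) + 5) → ∞.
The terms grow without bound for any x ≠ 0, so R = 0 (convergence only at x = 0).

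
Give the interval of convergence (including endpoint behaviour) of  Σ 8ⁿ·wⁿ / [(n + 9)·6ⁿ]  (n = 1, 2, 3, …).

Apply the ratio test: |a_{n+1}| / |a_n| = [(n + 9)/((n+1) + 9)] · 8/6, which tends to 4/3 as n → ∞.
Hence the series converges for |w| < 1/(4/3) = 3/4, so the radius of convergence is 3/4.
When w = 3/4, the terms are asymptotic to a nonzero constant times 1/n, so the series diverges by limit comparison with Σ 1/n.
When w = -3/4, the terms alternate in sign and decrease monotonically to 0 in absolute value (size ~ c/n), so the alternating series test gives convergence.

[-3/4, 3/4)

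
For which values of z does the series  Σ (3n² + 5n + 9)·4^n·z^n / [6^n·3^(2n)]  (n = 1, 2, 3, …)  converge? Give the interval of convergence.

(-27/2, 27/2)

By the ratio test, |a_{n+1}/a_n| = [(3(n+1)² + 5(n+1) + 9)/(3n² + 5n + 9)] · 4/(6·9) → 2/27.
Thus R = 1/(2/27) = 27/2.
At z = 27/2: the terms do not tend to 0, so the series diverges.
At z = -27/2: the n-th term does not approach 0; divergence by the term test.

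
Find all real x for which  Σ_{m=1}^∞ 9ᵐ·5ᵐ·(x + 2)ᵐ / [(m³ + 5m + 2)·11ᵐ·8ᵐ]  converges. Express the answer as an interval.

The ratio of consecutive coefficients is [(m³ + 5m + 2)/((m+1)³ + 5(m+1) + 2)] · 9·5/(11·8) → 45/88.
Thus R = 1/(45/88) = 88/45.
When x = -2/45, absolute convergence follows by limit comparison with Σ 1/m³.
When x = -178/45, the series is dominated by a constant times Σ 1/m³, which converges (p = 3 > 1).

[-178/45, -2/45]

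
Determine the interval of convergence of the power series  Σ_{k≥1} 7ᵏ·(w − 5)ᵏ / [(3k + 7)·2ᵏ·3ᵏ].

Apply the ratio test: |a_{k+1}| / |a_k| = [(3k + 7)/(3(k+1) + 7)] · 7/(2·3), which tends to 7/6 as k → ∞.
Thus R = 1/(7/6) = 6/7.
At w = 41/7: comparison with the harmonic series Σ 1/k shows the series diverges.
At w = 29/7: convergence follows from the alternating series test (terms decrease monotonically to 0).

[29/7, 41/7)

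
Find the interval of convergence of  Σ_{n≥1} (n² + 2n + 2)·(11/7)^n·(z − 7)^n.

(70/11, 84/11)

Apply the ratio test: |a_{n+1}| / |a_n| = [((n+1)² + 2(n+1) + 2)/(n² + 2n + 2)] · 11/7, which tends to 11/7 as n → ∞.
Hence the series converges for |z − 7| < 1/(11/7) = 7/11, so the radius of convergence is 7/11.
At z = 84/11: the n-th term does not approach 0; divergence by the term test.
When z = 70/11, the n-th term does not approach 0; divergence by the term test.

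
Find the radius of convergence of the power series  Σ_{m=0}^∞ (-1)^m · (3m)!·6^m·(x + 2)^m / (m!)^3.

R = 1/162

The ratio of consecutive coefficients is (3m+1)·(3m+2)·(3m+3)/(m+1)³ · 6 → 162.
The series converges when 162 · |x + 2| < 1, giving R = 1/162.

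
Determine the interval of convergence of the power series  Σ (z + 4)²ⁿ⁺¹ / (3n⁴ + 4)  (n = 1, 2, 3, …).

By the ratio test, |a_{n+1}/a_n| = (3n⁴ + 4)/(3(n+1)⁴ + 4) → 1.
Since the exponent of (z + 4) increases by 2 each term, convergence requires |z + 4|² < 1, hence R = 1.
Endpoint z = -3: the series is dominated by a constant times Σ 1/n⁴, which converges (p = 4 > 1).
Check z = -5: the series is dominated by a constant times Σ 1/n⁴, which converges (p = 4 > 1).

[-5, -3]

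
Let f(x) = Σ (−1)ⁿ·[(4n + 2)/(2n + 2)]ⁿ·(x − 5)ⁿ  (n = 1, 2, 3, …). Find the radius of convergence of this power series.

Root test: |a_n|^(1/n) = (4n + 2)/(2n + 2) → 2.
Thus R = 1/(2) = 1/2.

R = 1/2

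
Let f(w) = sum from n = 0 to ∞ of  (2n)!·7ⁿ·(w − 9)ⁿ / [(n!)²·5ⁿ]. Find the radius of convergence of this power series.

Apply the ratio test: |a_{n+1}| / |a_n| = (2n+1)·(2n+2)/(n+1)² · 7/5, which tends to 28/5 as n → ∞.
Thus R = 1/(28/5) = 5/28.

R = 5/28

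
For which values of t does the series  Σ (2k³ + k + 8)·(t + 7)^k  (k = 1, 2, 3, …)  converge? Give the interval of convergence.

The ratio of consecutive coefficients is (2(k+1)³ + (k+1) + 8)/(2k³ + k + 8) → 1.
Hence R = 1.
Check t = -6: the terms have absolute value of order k³, which does not tend to 0, so the series diverges by the divergence test.
Endpoint t = -8: the terms have absolute value of order k³, which does not tend to 0, so the series diverges by the divergence test.

(-8, -6)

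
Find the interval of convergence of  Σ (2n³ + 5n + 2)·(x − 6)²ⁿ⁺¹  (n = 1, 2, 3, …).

(5, 7)

Ratio test: |a_{n+1}/a_n| = (2(n+1)³ + 5(n+1) + 2)/(2n³ + 5n + 2) → 1 as n → ∞.
Since the exponent of (x − 6) increases by 2 each term, convergence requires |x − 6|² < 1, hence R = 1.
When x = 7, the n-th term does not approach 0; divergence by the term test.
When x = 5, the n-th term does not approach 0; divergence by the term test.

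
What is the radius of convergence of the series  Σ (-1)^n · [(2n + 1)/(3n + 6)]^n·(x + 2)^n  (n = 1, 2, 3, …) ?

Root test: |a_n|^(1/n) = (2n + 1)/(3n + 6) → 2/3.
The series converges when 2/3 · |x + 2| < 1, giving R = 3/2.

R = 3/2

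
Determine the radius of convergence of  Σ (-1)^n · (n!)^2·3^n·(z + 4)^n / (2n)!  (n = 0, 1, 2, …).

By the ratio test, |a_{n+1}/a_n| = (n+1)²/[(2n+1)·(2n+2)] · 3 → 3/4.
Hence the series converges for |z + 4| < 1/(3/4) = 4/3, so the radius of convergence is 4/3.

R = 4/3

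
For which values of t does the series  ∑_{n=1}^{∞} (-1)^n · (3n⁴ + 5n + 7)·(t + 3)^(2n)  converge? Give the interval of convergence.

(-4, -2)

The ratio of consecutive coefficients is (3(n+1)⁴ + 5(n+1) + 7)/(3n⁴ + 5n + 7) → 1.
Since the exponent of (t + 3) increases by 2 each term, convergence requires |t + 3|² < 1, hence R = 1.
When t = -2, the n-th term does not approach 0; divergence by the term test.
When t = -4, the terms have absolute value of order n⁴, which does not tend to 0, so the series diverges by the divergence test.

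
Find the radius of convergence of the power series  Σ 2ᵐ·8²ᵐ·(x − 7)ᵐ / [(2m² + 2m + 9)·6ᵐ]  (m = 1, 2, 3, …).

R = 3/64

Ratio test: |a_{m+1}/a_m| = [(2m² + 2m + 9)/(2(m+1)² + 2(m+1) + 9)] · 2·64/6 → 64/3 as m → ∞.
Convergence for |x − 7| · 64/3 < 1, i.e. |x − 7| < 3/64. So R = 3/64.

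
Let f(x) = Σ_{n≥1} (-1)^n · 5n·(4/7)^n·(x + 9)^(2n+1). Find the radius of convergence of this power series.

R = √7/2

Ratio test: |a_{n+1}/a_n| = [5(n+1)/5n] · 4/7 → 4/7 as n → ∞.
Successive powers of (x + 9) differ by 2, so the series converges when |x + 9|² · 4/7 < 1, i.e. |x + 9| < √(7/4). So R = √7/2.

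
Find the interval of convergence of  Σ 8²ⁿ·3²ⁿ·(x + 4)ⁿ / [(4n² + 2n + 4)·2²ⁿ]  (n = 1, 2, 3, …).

[-577/144, -575/144]

Ratio test: |a_{n+1}/a_n| = [(4n² + 2n + 4)/(4(n+1)² + 2(n+1) + 4)] · 64·9/4 → 144 as n → ∞.
Convergence for |x + 4| · 144 < 1, i.e. |x + 4| < 1/144. So R = 1/144.
Endpoint x = -575/144: the terms are on the order of 1/n², so the series converges absolutely by comparison with the p-series (p = 2 > 1).
When x = -577/144, absolute convergence follows by limit comparison with Σ 1/n².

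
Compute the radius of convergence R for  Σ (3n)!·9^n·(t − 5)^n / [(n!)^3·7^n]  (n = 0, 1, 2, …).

R = 7/243

Ratio test: |a_{n+1}/a_n| = (3n+1)·(3n+2)·(3n+3)/(n+1)³ · 9/7 → 243/7 as n → ∞.
The series converges when 243/7 · |t − 5| < 1, giving R = 7/243.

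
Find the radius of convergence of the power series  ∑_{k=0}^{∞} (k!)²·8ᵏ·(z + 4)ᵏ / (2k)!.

The ratio of consecutive coefficients is (k+1)²/[(2k+1)·(2k+2)] · 8 → 2.
Thus R = 1/(2) = 1/2.

R = 1/2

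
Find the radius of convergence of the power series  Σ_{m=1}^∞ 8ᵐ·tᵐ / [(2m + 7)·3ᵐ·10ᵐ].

The ratio of consecutive coefficients is [(2m + 7)/(2(m+1) + 7)] · 8/(3·10) → 4/15.
Hence the series converges for |t| < 1/(4/15) = 15/4, so the radius of convergence is 15/4.

R = 15/4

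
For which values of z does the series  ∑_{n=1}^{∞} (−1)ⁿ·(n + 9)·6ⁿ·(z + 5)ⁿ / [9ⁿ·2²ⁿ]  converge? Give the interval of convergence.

(-11, 1)

Apply the ratio test: |a_{n+1}| / |a_n| = [((n+1) + 9)/(n + 9)] · 6/(9·4), which tends to 1/6 as n → ∞.
Convergence for |z + 5| · 1/6 < 1, i.e. |z + 5| < 6. So R = 6.
Check z = 1: the terms have absolute value of order n, which does not tend to 0, so the series diverges by the divergence test.
Endpoint z = -11: the terms do not tend to 0, so the series diverges.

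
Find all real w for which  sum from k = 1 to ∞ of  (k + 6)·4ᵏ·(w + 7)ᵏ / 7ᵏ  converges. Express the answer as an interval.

The ratio of consecutive coefficients is [((k+1) + 6)/(k + 6)] · 4/7 → 4/7.
Convergence for |w + 7| · 4/7 < 1, i.e. |w + 7| < 7/4. So R = 7/4.
When w = -21/4, the terms do not tend to 0, so the series diverges.
At w = -35/4: the terms do not tend to 0, so the series diverges.

(-35/4, -21/4)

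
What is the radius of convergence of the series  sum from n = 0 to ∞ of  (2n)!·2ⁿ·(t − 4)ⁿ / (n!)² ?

Ratio test: |a_{n+1}/a_n| = (2n+1)·(2n+2)/(n+1)² · 2 → 8 as n → ∞.
The series converges when 8 · |t − 4| < 1, giving R = 1/8.

R = 1/8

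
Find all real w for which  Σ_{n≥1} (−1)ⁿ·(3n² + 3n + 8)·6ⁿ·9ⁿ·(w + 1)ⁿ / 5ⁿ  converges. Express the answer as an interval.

(-59/54, -49/54)

Apply the ratio test: |a_{n+1}| / |a_n| = [(3(n+1)² + 3(n+1) + 8)/(3n² + 3n + 8)] · 6·9/5, which tends to 54/5 as n → ∞.
The series converges when 54/5 · |w + 1| < 1, giving R = 5/54.
Check w = -49/54: the terms do not tend to 0, so the series diverges.
When w = -59/54, the terms have absolute value of order n², which does not tend to 0, so the series diverges by the divergence test.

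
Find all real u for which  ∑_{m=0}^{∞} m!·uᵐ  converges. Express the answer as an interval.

The ratio of consecutive coefficients is (m+1) → ∞.
The ratio grows without bound, so the series diverges whenever u ≠ 0; it converges only at u = 0. R = 0.

{0}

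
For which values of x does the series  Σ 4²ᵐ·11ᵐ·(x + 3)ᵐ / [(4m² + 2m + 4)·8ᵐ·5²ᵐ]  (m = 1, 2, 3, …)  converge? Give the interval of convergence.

The ratio of consecutive coefficients is [(4m² + 2m + 4)/(4(m+1)² + 2(m+1) + 4)] · 16·11/(8·25) → 22/25.
The series converges when 22/25 · |x + 3| < 1, giving R = 25/22.
When x = -41/22, the series is dominated by a constant times Σ 1/m², which converges (p = 2 > 1).
Endpoint x = -91/22: the terms are on the order of 1/m², so the series converges absolutely by comparison with the p-series (p = 2 > 1).

[-91/22, -41/22]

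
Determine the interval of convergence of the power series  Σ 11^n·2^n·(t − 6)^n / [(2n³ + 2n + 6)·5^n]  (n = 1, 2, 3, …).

[127/22, 137/22]

Apply the ratio test: |a_{n+1}| / |a_n| = [(2n³ + 2n + 6)/(2(n+1)³ + 2(n+1) + 6)] · 11·2/5, which tends to 22/5 as n → ∞.
Hence the series converges for |t − 6| < 1/(22/5) = 5/22, so the radius of convergence is 5/22.
Check t = 137/22: the series is dominated by a constant times Σ 1/n³, which converges (p = 3 > 1).
At t = 127/22: the terms are on the order of 1/n³, so the series converges absolutely by comparison with the p-series (p = 3 > 1).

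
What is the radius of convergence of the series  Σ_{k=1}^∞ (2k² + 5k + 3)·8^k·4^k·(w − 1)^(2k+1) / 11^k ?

R = √22/8

Ratio test: |a_{k+1}/a_k| = [(2(k+1)² + 5(k+1) + 3)/(2k² + 5k + 3)] · 8·4/11 → 32/11 as k → ∞.
Successive powers of (w − 1) differ by 2, so the series converges when |w − 1|² · 32/11 < 1, i.e. |w − 1| < √(11/32). So R = √22/8.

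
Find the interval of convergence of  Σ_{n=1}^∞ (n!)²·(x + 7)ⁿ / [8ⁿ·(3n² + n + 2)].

Apply the ratio test: |a_{n+1}| / |a_n| = (n+1)² · 1/8 · (3n² + n + 2)/(3(n+1)² + (n+1) + 2), which tends to ∞ as n → ∞.
The terms grow without bound for any (x + 7) ≠ 0, so R = 0 (convergence only at x = -7).

{-7}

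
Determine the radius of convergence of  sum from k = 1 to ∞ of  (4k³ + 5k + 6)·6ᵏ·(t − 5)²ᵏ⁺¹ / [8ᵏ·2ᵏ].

R = 2√6/3

By the ratio test, |a_{k+1}/a_k| = [(4(k+1)³ + 5(k+1) + 6)/(4k³ + 5k + 6)] · 6/(8·2) → 3/8.
Successive powers of (t − 5) differ by 2, so the series converges when |t − 5|² · 3/8 < 1, i.e. |t − 5| < √(8/3). So R = 2√6/3.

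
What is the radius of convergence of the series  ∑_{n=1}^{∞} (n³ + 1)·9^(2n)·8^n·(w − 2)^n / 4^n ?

R = 1/162

Ratio test: |a_{n+1}/a_n| = [((n+1)³ + 1)/(n³ + 1)] · 81·8/4 → 162 as n → ∞.
Convergence for |w − 2| · 162 < 1, i.e. |w − 2| < 1/162. So R = 1/162.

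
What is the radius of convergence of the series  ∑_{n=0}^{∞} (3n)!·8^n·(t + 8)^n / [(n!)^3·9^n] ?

R = 1/24

By the ratio test, |a_{n+1}/a_n| = (3n+1)·(3n+2)·(3n+3)/(n+1)³ · 8/9 → 24.
Convergence for |t + 8| · 24 < 1, i.e. |t + 8| < 1/24. So R = 1/24.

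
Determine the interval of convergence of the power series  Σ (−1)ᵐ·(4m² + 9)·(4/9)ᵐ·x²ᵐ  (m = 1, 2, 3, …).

Apply the ratio test: |a_{m+1}| / |a_m| = [(4(m+1)² + 9)/(4m² + 9)] · 4/9, which tends to 4/9 as m → ∞.
Writing y = x², the series in y has radius 9/4, so |x| < √(9/4) = 3/2 and R = 3/2.
At x = 3/2: the terms have absolute value of order m², which does not tend to 0, so the series diverges by the divergence test.
At x = -3/2: the terms do not tend to 0, so the series diverges.

(-3/2, 3/2)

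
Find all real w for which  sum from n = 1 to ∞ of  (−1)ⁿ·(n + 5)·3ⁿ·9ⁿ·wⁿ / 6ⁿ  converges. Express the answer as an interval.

(-2/9, 2/9)

By the ratio test, |a_{n+1}/a_n| = [((n+1) + 5)/(n + 5)] · 3·9/6 → 9/2.
Thus R = 1/(9/2) = 2/9.
Endpoint w = 2/9: the terms do not tend to 0, so the series diverges.
At w = -2/9: the n-th term does not approach 0; divergence by the term test.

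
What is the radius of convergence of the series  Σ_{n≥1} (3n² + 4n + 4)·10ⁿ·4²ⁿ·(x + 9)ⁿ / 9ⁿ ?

Apply the ratio test: |a_{n+1}| / |a_n| = [(3(n+1)² + 4(n+1) + 4)/(3n² + 4n + 4)] · 10·16/9, which tends to 160/9 as n → ∞.
Convergence for |x + 9| · 160/9 < 1, i.e. |x + 9| < 9/160. So R = 9/160.

R = 9/160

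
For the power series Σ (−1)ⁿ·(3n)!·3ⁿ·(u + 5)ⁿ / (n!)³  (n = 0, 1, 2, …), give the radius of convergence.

The ratio of consecutive coefficients is (3n+1)·(3n+2)·(3n+3)/(n+1)³ · 3 → 81.
The series converges when 81 · |u + 5| < 1, giving R = 1/81.

R = 1/81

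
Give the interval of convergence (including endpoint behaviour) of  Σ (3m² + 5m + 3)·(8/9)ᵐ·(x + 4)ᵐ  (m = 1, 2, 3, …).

Ratio test: |a_{m+1}/a_m| = [(3(m+1)² + 5(m+1) + 3)/(3m² + 5m + 3)] · 8/9 → 8/9 as m → ∞.
Convergence for |x + 4| · 8/9 < 1, i.e. |x + 4| < 9/8. So R = 9/8.
Endpoint x = -23/8: the terms do not tend to 0, so the series diverges.
At x = -41/8: the m-th term does not approach 0; divergence by the term test.

(-41/8, -23/8)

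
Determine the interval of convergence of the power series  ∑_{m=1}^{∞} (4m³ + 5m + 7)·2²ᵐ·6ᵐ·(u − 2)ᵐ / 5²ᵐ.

Apply the ratio test: |a_{m+1}| / |a_m| = [(4(m+1)³ + 5(m+1) + 7)/(4m³ + 5m + 7)] · 4·6/25, which tends to 24/25 as m → ∞.
Thus R = 1/(24/25) = 25/24.
Endpoint u = 73/24: the m-th term does not approach 0; divergence by the term test.
Endpoint u = 23/24: the terms have absolute value of order m³, which does not tend to 0, so the series diverges by the divergence test.

(23/24, 73/24)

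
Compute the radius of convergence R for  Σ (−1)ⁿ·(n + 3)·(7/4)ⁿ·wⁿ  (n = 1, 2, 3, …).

R = 4/7

The ratio of consecutive coefficients is [((n+1) + 3)/(n + 3)] · 7/4 → 7/4.
Thus R = 1/(7/4) = 4/7.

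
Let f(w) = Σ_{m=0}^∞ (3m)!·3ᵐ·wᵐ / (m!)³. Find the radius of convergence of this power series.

The ratio of consecutive coefficients is (3m+1)·(3m+2)·(3m+3)/(m+1)³ · 3 → 81.
Hence the series converges for |w| < 1/(81) = 1/81, so the radius of convergence is 1/81.

R = 1/81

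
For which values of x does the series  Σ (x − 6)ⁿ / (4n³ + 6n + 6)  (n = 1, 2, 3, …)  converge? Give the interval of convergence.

[5, 7]

Ratio test: |a_{n+1}/a_n| = (4n³ + 6n + 6)/(4(n+1)³ + 6(n+1) + 6) → 1 as n → ∞.
Convergence for |x − 6| < 1, so R = 1.
Check x = 7: the series is dominated by a constant times Σ 1/n³, which converges (p = 3 > 1).
When x = 5, the series is dominated by a constant times Σ 1/n³, which converges (p = 3 > 1).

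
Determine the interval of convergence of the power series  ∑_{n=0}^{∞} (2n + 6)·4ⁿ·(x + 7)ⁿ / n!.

The ratio of consecutive coefficients is (2(n+1) + 6)/(2n + 6) · 4 · 1/(n+1) → 0.
The limit is 0, so the series converges for all x; R = ∞.

(−∞, ∞)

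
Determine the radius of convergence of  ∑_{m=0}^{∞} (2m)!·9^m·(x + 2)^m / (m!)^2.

R = 1/36

Apply the ratio test: |a_{m+1}| / |a_m| = (2m+1)·(2m+2)/(m+1)² · 9, which tends to 36 as m → ∞.
Thus R = 1/(36) = 1/36.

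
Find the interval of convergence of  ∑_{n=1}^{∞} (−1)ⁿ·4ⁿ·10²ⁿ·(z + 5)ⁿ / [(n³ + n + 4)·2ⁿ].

[-1001/200, -999/200]

Ratio test: |a_{n+1}/a_n| = [(n³ + n + 4)/((n+1)³ + (n+1) + 4)] · 4·100/2 → 200 as n → ∞.
Hence the series converges for |z + 5| < 1/(200) = 1/200, so the radius of convergence is 1/200.
At z = -999/200: absolute convergence follows by limit comparison with Σ 1/n³.
At z = -1001/200: the series is dominated by a constant times Σ 1/n³, which converges (p = 3 > 1).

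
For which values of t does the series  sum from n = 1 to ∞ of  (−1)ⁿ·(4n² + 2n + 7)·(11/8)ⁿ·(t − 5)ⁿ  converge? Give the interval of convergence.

(47/11, 63/11)

Apply the ratio test: |a_{n+1}| / |a_n| = [(4(n+1)² + 2(n+1) + 7)/(4n² + 2n + 7)] · 11/8, which tends to 11/8 as n → ∞.
Hence the series converges for |t − 5| < 1/(11/8) = 8/11, so the radius of convergence is 8/11.
At t = 63/11: the terms do not tend to 0, so the series diverges.
Endpoint t = 47/11: the terms do not tend to 0, so the series diverges.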